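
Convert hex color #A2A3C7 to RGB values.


Hex: #A2A3C7
R = A2₁₆ = 162
G = A3₁₆ = 163
B = C7₁₆ = 199
= RGB(162, 163, 199)


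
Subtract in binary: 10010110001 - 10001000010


Align and subtract column by column (LSB to MSB, borrowing when needed):
  10010110001
- 10001000010
  -----------
  col 0: (1 - 0 borrow-in) - 0 → 1 - 0 = 1, borrow out 0
  col 1: (0 - 0 borrow-in) - 1 → borrow from next column: (0+2) - 1 = 1, borrow out 1
  col 2: (0 - 1 borrow-in) - 0 → borrow from next column: (-1+2) - 0 = 1, borrow out 1
  col 3: (0 - 1 borrow-in) - 0 → borrow from next column: (-1+2) - 0 = 1, borrow out 1
  col 4: (1 - 1 borrow-in) - 0 → 0 - 0 = 0, borrow out 0
  col 5: (1 - 0 borrow-in) - 0 → 1 - 0 = 1, borrow out 0
  col 6: (0 - 0 borrow-in) - 1 → borrow from next column: (0+2) - 1 = 1, borrow out 1
  col 7: (1 - 1 borrow-in) - 0 → 0 - 0 = 0, borrow out 0
  col 8: (0 - 0 borrow-in) - 0 → 0 - 0 = 0, borrow out 0
  col 9: (0 - 0 borrow-in) - 0 → 0 - 0 = 0, borrow out 0
  col 10: (1 - 0 borrow-in) - 1 → 1 - 1 = 0, borrow out 0
Reading bits MSB→LSB: 00001101111
Strip leading zeros: 1101111
= 1101111


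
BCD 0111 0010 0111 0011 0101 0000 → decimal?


Each 4-bit group → digit:
  0111 → 7
  0010 → 2
  0111 → 7
  0011 → 3
  0101 → 5
  0000 → 0
= 727350


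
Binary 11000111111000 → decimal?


Positional values:
Bit 3: 1 × 2^3 = 8
Bit 4: 1 × 2^4 = 16
Bit 5: 1 × 2^5 = 32
Bit 6: 1 × 2^6 = 64
Bit 7: 1 × 2^7 = 128
Bit 8: 1 × 2^8 = 256
Bit 12: 1 × 2^12 = 4096
Bit 13: 1 × 2^13 = 8192
Sum = 8 + 16 + 32 + 64 + 128 + 256 + 4096 + 8192
= 12792


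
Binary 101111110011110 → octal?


Group into 3-bit groups: 101111110011110
  101 = 5
  111 = 7
  110 = 6
  011 = 3
  110 = 6
= 0o57636


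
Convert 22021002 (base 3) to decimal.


Positional values (base 3):
  2 × 3^0 = 2 × 1 = 2
  0 × 3^1 = 0 × 3 = 0
  0 × 3^2 = 0 × 9 = 0
  1 × 3^3 = 1 × 27 = 27
  2 × 3^4 = 2 × 81 = 162
  0 × 3^5 = 0 × 243 = 0
  2 × 3^6 = 2 × 729 = 1458
  2 × 3^7 = 2 × 2187 = 4374
Sum = 2 + 0 + 0 + 27 + 162 + 0 + 1458 + 4374
= 6023


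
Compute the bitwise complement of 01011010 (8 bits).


Original: 01011010
Invert all bits:
  bit 0: 0 → 1
  bit 1: 1 → 0
  bit 2: 0 → 1
  bit 3: 1 → 0
  bit 4: 1 → 0
  bit 5: 0 → 1
  bit 6: 1 → 0
  bit 7: 0 → 1
= 10100101


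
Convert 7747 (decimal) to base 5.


Divide by 5 repeatedly:
7747 ÷ 5 = 1549 remainder 2
1549 ÷ 5 = 309 remainder 4
309 ÷ 5 = 61 remainder 4
61 ÷ 5 = 12 remainder 1
12 ÷ 5 = 2 remainder 2
2 ÷ 5 = 0 remainder 2
Reading remainders bottom-up:
= 221442


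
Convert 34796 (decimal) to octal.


Divide by 8 repeatedly:
34796 ÷ 8 = 4349 remainder 4
4349 ÷ 8 = 543 remainder 5
543 ÷ 8 = 67 remainder 7
67 ÷ 8 = 8 remainder 3
8 ÷ 8 = 1 remainder 0
1 ÷ 8 = 0 remainder 1
Reading remainders bottom-up:
= 0o103754


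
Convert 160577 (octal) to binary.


Each octal digit → 3 binary bits:
  1 = 001
  6 = 110
  0 = 000
  5 = 101
  7 = 111
  7 = 111
Concatenate: 001 110 000 101 111 111
= 001110000101111111


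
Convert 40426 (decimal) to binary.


Divide by 2 repeatedly:
40426 ÷ 2 = 20213 remainder 0
20213 ÷ 2 = 10106 remainder 1
10106 ÷ 2 = 5053 remainder 0
5053 ÷ 2 = 2526 remainder 1
2526 ÷ 2 = 1263 remainder 0
1263 ÷ 2 = 631 remainder 1
631 ÷ 2 = 315 remainder 1
315 ÷ 2 = 157 remainder 1
157 ÷ 2 = 78 remainder 1
78 ÷ 2 = 39 remainder 0
39 ÷ 2 = 19 remainder 1
19 ÷ 2 = 9 remainder 1
9 ÷ 2 = 4 remainder 1
4 ÷ 2 = 2 remainder 0
2 ÷ 2 = 1 remainder 0
1 ÷ 2 = 0 remainder 1
Reading remainders bottom-up:
= 1001110111101010


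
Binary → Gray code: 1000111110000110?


Binary: 1000111110000110
Gray code: G = B XOR (B >> 1)
B >> 1 = 0100011111000011
1000111110000110 XOR 0100011111000011:
  1 XOR 0 = 1
  0 XOR 1 = 1
  0 XOR 0 = 0
  0 XOR 0 = 0
  1 XOR 0 = 1
  1 XOR 1 = 0
  1 XOR 1 = 0
  1 XOR 1 = 0
  1 XOR 1 = 0
  0 XOR 1 = 1
  0 XOR 0 = 0
  0 XOR 0 = 0
  0 XOR 0 = 0
  1 XOR 0 = 1
  1 XOR 1 = 0
  0 XOR 1 = 1
= 1100100001000101


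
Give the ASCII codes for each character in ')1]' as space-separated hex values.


String: ')1]'  (3 characters)
Per-character ASCII lookup:
  ')': special character: ')' = 41 → 0x29
  '1': digits start at 48: '1' = 48 + 1 = 49 → 0x31
  ']': special character: ']' = 93 → 0x5D
= 0x29 0x31 0x5D


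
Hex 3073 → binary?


Each hex digit → 4 binary bits:
  3 = 0011
  0 = 0000
  7 = 0111
  3 = 0011
Concatenate: 0011 0000 0111 0011
= 0011000001110011


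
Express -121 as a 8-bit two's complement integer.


Original: 01111001
Step 1 - Invert all bits: 10000110
Step 2 - Add 1: 10000110 + 1
= 10000111 (represents -121)


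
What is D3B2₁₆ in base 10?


Positional values:
Position 0: 2 × 16^0 = 2 × 1 = 2
Position 1: B × 16^1 = 11 × 16 = 176
Position 2: 3 × 16^2 = 3 × 256 = 768
Position 3: D × 16^3 = 13 × 4096 = 53248
Sum = 2 + 176 + 768 + 53248
= 54194


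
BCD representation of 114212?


Each digit → 4-bit binary:
  1 → 0001
  1 → 0001
  4 → 0100
  2 → 0010
  1 → 0001
  2 → 0010
= 0001 0001 0100 0010 0001 0010


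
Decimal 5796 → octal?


Divide by 8 repeatedly:
5796 ÷ 8 = 724 remainder 4
724 ÷ 8 = 90 remainder 4
90 ÷ 8 = 11 remainder 2
11 ÷ 8 = 1 remainder 3
1 ÷ 8 = 0 remainder 1
Reading remainders bottom-up:
= 0o13244


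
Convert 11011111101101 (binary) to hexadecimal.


Group into 4-bit nibbles: 0011011111101101
  0011 = 3
  0111 = 7
  1110 = E
  1101 = D
= 0x37ED


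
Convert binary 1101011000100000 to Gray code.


Binary: 1101011000100000
Gray code: G = B XOR (B >> 1)
B >> 1 = 0110101100010000
1101011000100000 XOR 0110101100010000:
  1 XOR 0 = 1
  1 XOR 1 = 0
  0 XOR 1 = 1
  1 XOR 0 = 1
  0 XOR 1 = 1
  1 XOR 0 = 1
  1 XOR 1 = 0
  0 XOR 1 = 1
  0 XOR 0 = 0
  0 XOR 0 = 0
  1 XOR 0 = 1
  0 XOR 1 = 1
  0 XOR 0 = 0
  0 XOR 0 = 0
  0 XOR 0 = 0
  0 XOR 0 = 0
= 1011110100110000


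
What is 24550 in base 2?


Divide by 2 repeatedly:
24550 ÷ 2 = 12275 remainder 0
12275 ÷ 2 = 6137 remainder 1
6137 ÷ 2 = 3068 remainder 1
3068 ÷ 2 = 1534 remainder 0
1534 ÷ 2 = 767 remainder 0
767 ÷ 2 = 383 remainder 1
383 ÷ 2 = 191 remainder 1
191 ÷ 2 = 95 remainder 1
95 ÷ 2 = 47 remainder 1
47 ÷ 2 = 23 remainder 1
23 ÷ 2 = 11 remainder 1
11 ÷ 2 = 5 remainder 1
5 ÷ 2 = 2 remainder 1
2 ÷ 2 = 1 remainder 0
1 ÷ 2 = 0 remainder 1
Reading remainders bottom-up:
= 101111111100110


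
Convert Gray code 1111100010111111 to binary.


Gray code: 1111100010111111
MSB stays the same: 1
Each subsequent bit = prev_binary XOR current_gray:
  B[1] = 1 XOR 1 = 0
  B[2] = 0 XOR 1 = 1
  B[3] = 1 XOR 1 = 0
  B[4] = 0 XOR 1 = 1
  B[5] = 1 XOR 0 = 1
  B[6] = 1 XOR 0 = 1
  B[7] = 1 XOR 0 = 1
  B[8] = 1 XOR 1 = 0
  B[9] = 0 XOR 0 = 0
  B[10] = 0 XOR 1 = 1
  B[11] = 1 XOR 1 = 0
  B[12] = 0 XOR 1 = 1
  B[13] = 1 XOR 1 = 0
  B[14] = 0 XOR 1 = 1
  B[15] = 1 XOR 1 = 0
= 1010111100101010 (44842 decimal)


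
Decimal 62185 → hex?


Divide by 16 repeatedly:
62185 ÷ 16 = 3886 remainder 9 (9)
3886 ÷ 16 = 242 remainder 14 (E)
242 ÷ 16 = 15 remainder 2 (2)
15 ÷ 16 = 0 remainder 15 (F)
Reading remainders bottom-up:
= 0xF2E9


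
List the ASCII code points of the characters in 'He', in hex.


String: 'He'  (2 characters)
Per-character ASCII lookup:
  'H': uppercase starts at 65: 'H' = 65 + 7 = 72 → 0x48
  'e': lowercase starts at 97: 'e' = 97 + 4 = 101 → 0x65
= 0x48 0x65


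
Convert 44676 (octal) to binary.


Each octal digit → 3 binary bits:
  4 = 100
  4 = 100
  6 = 110
  7 = 111
  6 = 110
Concatenate: 100 100 110 111 110
= 100100110111110


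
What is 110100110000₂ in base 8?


Group into 3-bit groups: 110100110000
  110 = 6
  100 = 4
  110 = 6
  000 = 0
= 0o6460


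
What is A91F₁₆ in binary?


Each hex digit → 4 binary bits:
  A = 1010
  9 = 1001
  1 = 0001
  F = 1111
Concatenate: 1010 1001 0001 1111
= 1010100100011111


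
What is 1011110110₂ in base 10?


Positional values:
Bit 1: 1 × 2^1 = 2
Bit 2: 1 × 2^2 = 4
Bit 4: 1 × 2^4 = 16
Bit 5: 1 × 2^5 = 32
Bit 6: 1 × 2^6 = 64
Bit 7: 1 × 2^7 = 128
Bit 9: 1 × 2^9 = 512
Sum = 2 + 4 + 16 + 32 + 64 + 128 + 512
= 758


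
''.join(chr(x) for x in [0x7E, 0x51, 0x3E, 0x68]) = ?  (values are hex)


Codes (hex): 0x7E 0x51 0x3E 0x68
Per-code ASCII lookup:
  0x7E = 126  (special character) → '~'
  0x51 = 81  (range 65-90: uppercase, 81 - 65 = 16) → 'Q'
  0x3E = 62  (special character) → '>'
  0x68 = 104  (range 97-122: lowercase, 104 - 97 = 7) → 'h'
= '~Q>h'


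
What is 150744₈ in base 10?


Positional values:
Position 0: 4 × 8^0 = 4
Position 1: 4 × 8^1 = 32
Position 2: 7 × 8^2 = 448
Position 3: 0 × 8^3 = 0
Position 4: 5 × 8^4 = 20480
Position 5: 1 × 8^5 = 32768
Sum = 4 + 32 + 448 + 0 + 20480 + 32768
= 53732


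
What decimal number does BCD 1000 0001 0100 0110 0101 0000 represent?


Each 4-bit group → digit:
  1000 → 8
  0001 → 1
  0100 → 4
  0110 → 6
  0101 → 5
  0000 → 0
= 814650


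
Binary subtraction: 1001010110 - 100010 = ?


Align and subtract column by column (LSB to MSB, borrowing when needed):
  1001010110
- 0000100010
  ----------
  col 0: (0 - 0 borrow-in) - 0 → 0 - 0 = 0, borrow out 0
  col 1: (1 - 0 borrow-in) - 1 → 1 - 1 = 0, borrow out 0
  col 2: (1 - 0 borrow-in) - 0 → 1 - 0 = 1, borrow out 0
  col 3: (0 - 0 borrow-in) - 0 → 0 - 0 = 0, borrow out 0
  col 4: (1 - 0 borrow-in) - 0 → 1 - 0 = 1, borrow out 0
  col 5: (0 - 0 borrow-in) - 1 → borrow from next column: (0+2) - 1 = 1, borrow out 1
  col 6: (1 - 1 borrow-in) - 0 → 0 - 0 = 0, borrow out 0
  col 7: (0 - 0 borrow-in) - 0 → 0 - 0 = 0, borrow out 0
  col 8: (0 - 0 borrow-in) - 0 → 0 - 0 = 0, borrow out 0
  col 9: (1 - 0 borrow-in) - 0 → 1 - 0 = 1, borrow out 0
Reading bits MSB→LSB: 1000110100
Strip leading zeros: 1000110100
= 1000110100


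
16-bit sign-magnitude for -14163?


Sign bit: 1 (negative)
Magnitude: 14163 = 011011101010011
= 1011011101010011


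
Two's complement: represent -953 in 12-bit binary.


Original: 001110111001
Step 1 - Invert all bits: 110001000110
Step 2 - Add 1: 110001000110 + 1
= 110001000111 (represents -953)


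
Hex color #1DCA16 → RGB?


Hex: #1DCA16
R = 1D₁₆ = 29
G = CA₁₆ = 202
B = 16₁₆ = 22
= RGB(29, 202, 22)


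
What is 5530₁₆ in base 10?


Positional values:
Position 0: 0 × 16^0 = 0 × 1 = 0
Position 1: 3 × 16^1 = 3 × 16 = 48
Position 2: 5 × 16^2 = 5 × 256 = 1280
Position 3: 5 × 16^3 = 5 × 4096 = 20480
Sum = 0 + 48 + 1280 + 20480
= 21808


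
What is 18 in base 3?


Divide by 3 repeatedly:
18 ÷ 3 = 6 remainder 0
6 ÷ 3 = 2 remainder 0
2 ÷ 3 = 0 remainder 2
Reading remainders bottom-up:
= 200


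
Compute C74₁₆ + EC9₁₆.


Align and add column by column (LSB to MSB, each column mod 16 with carry):
  0C74
+ 0EC9
  ----
  col 0: 4(4) + 9(9) + 0 (carry in) = 13 → D(13), carry out 0
  col 1: 7(7) + C(12) + 0 (carry in) = 19 → 3(3), carry out 1
  col 2: C(12) + E(14) + 1 (carry in) = 27 → B(11), carry out 1
  col 3: 0(0) + 0(0) + 1 (carry in) = 1 → 1(1), carry out 0
Reading digits MSB→LSB: 1B3D
Strip leading zeros: 1B3D
= 0x1B3D


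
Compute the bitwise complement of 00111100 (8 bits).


Original: 00111100
Invert all bits:
  bit 0: 0 → 1
  bit 1: 0 → 1
  bit 2: 1 → 0
  bit 3: 1 → 0
  bit 4: 1 → 0
  bit 5: 1 → 0
  bit 6: 0 → 1
  bit 7: 0 → 1
= 11000011


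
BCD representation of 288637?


Each digit → 4-bit binary:
  2 → 0010
  8 → 1000
  8 → 1000
  6 → 0110
  3 → 0011
  7 → 0111
= 0010 1000 1000 0110 0011 0111


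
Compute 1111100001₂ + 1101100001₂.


Align and add column by column (LSB to MSB, carry propagating):
  01111100001
+ 01101100001
  -----------
  col 0: 1 + 1 + 0 (carry in) = 2 → bit 0, carry out 1
  col 1: 0 + 0 + 1 (carry in) = 1 → bit 1, carry out 0
  col 2: 0 + 0 + 0 (carry in) = 0 → bit 0, carry out 0
  col 3: 0 + 0 + 0 (carry in) = 0 → bit 0, carry out 0
  col 4: 0 + 0 + 0 (carry in) = 0 → bit 0, carry out 0
  col 5: 1 + 1 + 0 (carry in) = 2 → bit 0, carry out 1
  col 6: 1 + 1 + 1 (carry in) = 3 → bit 1, carry out 1
  col 7: 1 + 0 + 1 (carry in) = 2 → bit 0, carry out 1
  col 8: 1 + 1 + 1 (carry in) = 3 → bit 1, carry out 1
  col 9: 1 + 1 + 1 (carry in) = 3 → bit 1, carry out 1
  col 10: 0 + 0 + 1 (carry in) = 1 → bit 1, carry out 0
Reading bits MSB→LSB: 11101000010
Strip leading zeros: 11101000010
= 11101000010


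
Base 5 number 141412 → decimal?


Positional values (base 5):
  2 × 5^0 = 2 × 1 = 2
  1 × 5^1 = 1 × 5 = 5
  4 × 5^2 = 4 × 25 = 100
  1 × 5^3 = 1 × 125 = 125
  4 × 5^4 = 4 × 625 = 2500
  1 × 5^5 = 1 × 3125 = 3125
Sum = 2 + 5 + 100 + 125 + 2500 + 3125
= 5857


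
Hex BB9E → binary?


Each hex digit → 4 binary bits:
  B = 1011
  B = 1011
  9 = 1001
  E = 1110
Concatenate: 1011 1011 1001 1110
= 1011101110011110


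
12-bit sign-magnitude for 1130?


Sign bit: 0 (positive)
Magnitude: 1130 = 10001101010
= 010001101010


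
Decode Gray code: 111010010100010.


Gray code: 111010010100010
MSB stays the same: 1
Each subsequent bit = prev_binary XOR current_gray:
  B[1] = 1 XOR 1 = 0
  B[2] = 0 XOR 1 = 1
  B[3] = 1 XOR 0 = 1
  B[4] = 1 XOR 1 = 0
  B[5] = 0 XOR 0 = 0
  B[6] = 0 XOR 0 = 0
  B[7] = 0 XOR 1 = 1
  B[8] = 1 XOR 0 = 1
  B[9] = 1 XOR 1 = 0
  B[10] = 0 XOR 0 = 0
  B[11] = 0 XOR 0 = 0
  B[12] = 0 XOR 0 = 0
  B[13] = 0 XOR 1 = 1
  B[14] = 1 XOR 0 = 1
= 101100011000011 (22723 decimal)


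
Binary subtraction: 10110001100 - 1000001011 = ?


Align and subtract column by column (LSB to MSB, borrowing when needed):
  10110001100
- 01000001011
  -----------
  col 0: (0 - 0 borrow-in) - 1 → borrow from next column: (0+2) - 1 = 1, borrow out 1
  col 1: (0 - 1 borrow-in) - 1 → borrow from next column: (-1+2) - 1 = 0, borrow out 1
  col 2: (1 - 1 borrow-in) - 0 → 0 - 0 = 0, borrow out 0
  col 3: (1 - 0 borrow-in) - 1 → 1 - 1 = 0, borrow out 0
  col 4: (0 - 0 borrow-in) - 0 → 0 - 0 = 0, borrow out 0
  col 5: (0 - 0 borrow-in) - 0 → 0 - 0 = 0, borrow out 0
  col 6: (0 - 0 borrow-in) - 0 → 0 - 0 = 0, borrow out 0
  col 7: (1 - 0 borrow-in) - 0 → 1 - 0 = 1, borrow out 0
  col 8: (1 - 0 borrow-in) - 0 → 1 - 0 = 1, borrow out 0
  col 9: (0 - 0 borrow-in) - 1 → borrow from next column: (0+2) - 1 = 1, borrow out 1
  col 10: (1 - 1 borrow-in) - 0 → 0 - 0 = 0, borrow out 0
Reading bits MSB→LSB: 01110000001
Strip leading zeros: 1110000001
= 1110000001


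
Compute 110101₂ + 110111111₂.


Align and add column by column (LSB to MSB, carry propagating):
  0000110101
+ 0110111111
  ----------
  col 0: 1 + 1 + 0 (carry in) = 2 → bit 0, carry out 1
  col 1: 0 + 1 + 1 (carry in) = 2 → bit 0, carry out 1
  col 2: 1 + 1 + 1 (carry in) = 3 → bit 1, carry out 1
  col 3: 0 + 1 + 1 (carry in) = 2 → bit 0, carry out 1
  col 4: 1 + 1 + 1 (carry in) = 3 → bit 1, carry out 1
  col 5: 1 + 1 + 1 (carry in) = 3 → bit 1, carry out 1
  col 6: 0 + 0 + 1 (carry in) = 1 → bit 1, carry out 0
  col 7: 0 + 1 + 0 (carry in) = 1 → bit 1, carry out 0
  col 8: 0 + 1 + 0 (carry in) = 1 → bit 1, carry out 0
  col 9: 0 + 0 + 0 (carry in) = 0 → bit 0, carry out 0
Reading bits MSB→LSB: 0111110100
Strip leading zeros: 111110100
= 111110100


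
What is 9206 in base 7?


Divide by 7 repeatedly:
9206 ÷ 7 = 1315 remainder 1
1315 ÷ 7 = 187 remainder 6
187 ÷ 7 = 26 remainder 5
26 ÷ 7 = 3 remainder 5
3 ÷ 7 = 0 remainder 3
Reading remainders bottom-up:
= 35561


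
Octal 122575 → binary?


Each octal digit → 3 binary bits:
  1 = 001
  2 = 010
  2 = 010
  5 = 101
  7 = 111
  5 = 101
Concatenate: 001 010 010 101 111 101
= 001010010101111101


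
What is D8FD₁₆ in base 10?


Positional values:
Position 0: D × 16^0 = 13 × 1 = 13
Position 1: F × 16^1 = 15 × 16 = 240
Position 2: 8 × 16^2 = 8 × 256 = 2048
Position 3: D × 16^3 = 13 × 4096 = 53248
Sum = 13 + 240 + 2048 + 53248
= 55549


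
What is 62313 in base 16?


Divide by 16 repeatedly:
62313 ÷ 16 = 3894 remainder 9 (9)
3894 ÷ 16 = 243 remainder 6 (6)
243 ÷ 16 = 15 remainder 3 (3)
15 ÷ 16 = 0 remainder 15 (F)
Reading remainders bottom-up:
= 0xF369


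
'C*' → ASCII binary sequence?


String: 'C*'  (2 characters)
Per-character ASCII lookup:
  'C': uppercase starts at 65: 'C' = 65 + 2 = 67 → 1000011
  '*': special character: '*' = 42 → 101010
= 1000011 101010


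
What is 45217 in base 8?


Divide by 8 repeatedly:
45217 ÷ 8 = 5652 remainder 1
5652 ÷ 8 = 706 remainder 4
706 ÷ 8 = 88 remainder 2
88 ÷ 8 = 11 remainder 0
11 ÷ 8 = 1 remainder 3
1 ÷ 8 = 0 remainder 1
Reading remainders bottom-up:
= 0o130241


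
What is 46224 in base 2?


Divide by 2 repeatedly:
46224 ÷ 2 = 23112 remainder 0
23112 ÷ 2 = 11556 remainder 0
11556 ÷ 2 = 5778 remainder 0
5778 ÷ 2 = 2889 remainder 0
2889 ÷ 2 = 1444 remainder 1
1444 ÷ 2 = 722 remainder 0
722 ÷ 2 = 361 remainder 0
361 ÷ 2 = 180 remainder 1
180 ÷ 2 = 90 remainder 0
90 ÷ 2 = 45 remainder 0
45 ÷ 2 = 22 remainder 1
22 ÷ 2 = 11 remainder 0
11 ÷ 2 = 5 remainder 1
5 ÷ 2 = 2 remainder 1
2 ÷ 2 = 1 remainder 0
1 ÷ 2 = 0 remainder 1
Reading remainders bottom-up:
= 1011010010010000


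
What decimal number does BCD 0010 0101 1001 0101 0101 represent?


Each 4-bit group → digit:
  0010 → 2
  0101 → 5
  1001 → 9
  0101 → 5
  0101 → 5
= 25955


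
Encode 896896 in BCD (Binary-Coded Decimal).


Each digit → 4-bit binary:
  8 → 1000
  9 → 1001
  6 → 0110
  8 → 1000
  9 → 1001
  6 → 0110
= 1000 1001 0110 1000 1001 0110


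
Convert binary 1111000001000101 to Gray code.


Binary: 1111000001000101
Gray code: G = B XOR (B >> 1)
B >> 1 = 0111100000100010
1111000001000101 XOR 0111100000100010:
  1 XOR 0 = 1
  1 XOR 1 = 0
  1 XOR 1 = 0
  1 XOR 1 = 0
  0 XOR 1 = 1
  0 XOR 0 = 0
  0 XOR 0 = 0
  0 XOR 0 = 0
  0 XOR 0 = 0
  1 XOR 0 = 1
  0 XOR 1 = 1
  0 XOR 0 = 0
  0 XOR 0 = 0
  1 XOR 0 = 1
  0 XOR 1 = 1
  1 XOR 0 = 1
= 1000100001100111


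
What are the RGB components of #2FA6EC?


Hex: #2FA6EC
R = 2F₁₆ = 47
G = A6₁₆ = 166
B = EC₁₆ = 236
= RGB(47, 166, 236)


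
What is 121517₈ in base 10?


Positional values:
Position 0: 7 × 8^0 = 7
Position 1: 1 × 8^1 = 8
Position 2: 5 × 8^2 = 320
Position 3: 1 × 8^3 = 512
Position 4: 2 × 8^4 = 8192
Position 5: 1 × 8^5 = 32768
Sum = 7 + 8 + 320 + 512 + 8192 + 32768
= 41807


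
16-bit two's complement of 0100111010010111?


Original: 0100111010010111
Step 1 - Invert all bits: 1011000101101000
Step 2 - Add 1: 1011000101101000 + 1
= 1011000101101001 (represents -20119)


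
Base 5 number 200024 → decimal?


Positional values (base 5):
  4 × 5^0 = 4 × 1 = 4
  2 × 5^1 = 2 × 5 = 10
  0 × 5^2 = 0 × 25 = 0
  0 × 5^3 = 0 × 125 = 0
  0 × 5^4 = 0 × 625 = 0
  2 × 5^5 = 2 × 3125 = 6250
Sum = 4 + 10 + 0 + 0 + 0 + 6250
= 6264


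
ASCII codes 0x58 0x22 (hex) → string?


Codes (hex): 0x58 0x22
Per-code ASCII lookup:
  0x58 = 88  (range 65-90: uppercase, 88 - 65 = 23) → 'X'
  0x22 = 34  (special character) → '"'
= 'X"'


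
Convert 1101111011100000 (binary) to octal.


Group into 3-bit groups: 001101111011100000
  001 = 1
  101 = 5
  111 = 7
  011 = 3
  100 = 4
  000 = 0
= 0o157340


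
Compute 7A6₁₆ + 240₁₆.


Align and add column by column (LSB to MSB, each column mod 16 with carry):
  07A6
+ 0240
  ----
  col 0: 6(6) + 0(0) + 0 (carry in) = 6 → 6(6), carry out 0
  col 1: A(10) + 4(4) + 0 (carry in) = 14 → E(14), carry out 0
  col 2: 7(7) + 2(2) + 0 (carry in) = 9 → 9(9), carry out 0
  col 3: 0(0) + 0(0) + 0 (carry in) = 0 → 0(0), carry out 0
Reading digits MSB→LSB: 09E6
Strip leading zeros: 9E6
= 0x9E6


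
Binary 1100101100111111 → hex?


Group into 4-bit nibbles: 1100101100111111
  1100 = C
  1011 = B
  0011 = 3
  1111 = F
= 0xCB3F


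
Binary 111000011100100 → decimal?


Positional values:
Bit 2: 1 × 2^2 = 4
Bit 5: 1 × 2^5 = 32
Bit 6: 1 × 2^6 = 64
Bit 7: 1 × 2^7 = 128
Bit 12: 1 × 2^12 = 4096
Bit 13: 1 × 2^13 = 8192
Bit 14: 1 × 2^14 = 16384
Sum = 4 + 32 + 64 + 128 + 4096 + 8192 + 16384
= 28900


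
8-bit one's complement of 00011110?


Original: 00011110
Invert all bits:
  bit 0: 0 → 1
  bit 1: 0 → 1
  bit 2: 0 → 1
  bit 3: 1 → 0
  bit 4: 1 → 0
  bit 5: 1 → 0
  bit 6: 1 → 0
  bit 7: 0 → 1
= 11100001


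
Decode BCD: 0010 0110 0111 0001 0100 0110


Each 4-bit group → digit:
  0010 → 2
  0110 → 6
  0111 → 7
  0001 → 1
  0100 → 4
  0110 → 6
= 267146


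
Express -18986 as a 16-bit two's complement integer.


Original: 0100101000101010
Step 1 - Invert all bits: 1011010111010101
Step 2 - Add 1: 1011010111010101 + 1
= 1011010111010110 (represents -18986)


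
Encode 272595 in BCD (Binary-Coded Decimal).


Each digit → 4-bit binary:
  2 → 0010
  7 → 0111
  2 → 0010
  5 → 0101
  9 → 1001
  5 → 0101
= 0010 0111 0010 0101 1001 0101


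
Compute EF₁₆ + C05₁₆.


Align and add column by column (LSB to MSB, each column mod 16 with carry):
  00EF
+ 0C05
  ----
  col 0: F(15) + 5(5) + 0 (carry in) = 20 → 4(4), carry out 1
  col 1: E(14) + 0(0) + 1 (carry in) = 15 → F(15), carry out 0
  col 2: 0(0) + C(12) + 0 (carry in) = 12 → C(12), carry out 0
  col 3: 0(0) + 0(0) + 0 (carry in) = 0 → 0(0), carry out 0
Reading digits MSB→LSB: 0CF4
Strip leading zeros: CF4
= 0xCF4


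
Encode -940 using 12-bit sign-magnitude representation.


Sign bit: 1 (negative)
Magnitude: 940 = 01110101100
= 101110101100


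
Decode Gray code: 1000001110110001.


Gray code: 1000001110110001
MSB stays the same: 1
Each subsequent bit = prev_binary XOR current_gray:
  B[1] = 1 XOR 0 = 1
  B[2] = 1 XOR 0 = 1
  B[3] = 1 XOR 0 = 1
  B[4] = 1 XOR 0 = 1
  B[5] = 1 XOR 0 = 1
  B[6] = 1 XOR 1 = 0
  B[7] = 0 XOR 1 = 1
  B[8] = 1 XOR 1 = 0
  B[9] = 0 XOR 0 = 0
  B[10] = 0 XOR 1 = 1
  B[11] = 1 XOR 1 = 0
  B[12] = 0 XOR 0 = 0
  B[13] = 0 XOR 0 = 0
  B[14] = 0 XOR 0 = 0
  B[15] = 0 XOR 1 = 1
= 1111110100100001 (64801 decimal)


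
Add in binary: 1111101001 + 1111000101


Align and add column by column (LSB to MSB, carry propagating):
  01111101001
+ 01111000101
  -----------
  col 0: 1 + 1 + 0 (carry in) = 2 → bit 0, carry out 1
  col 1: 0 + 0 + 1 (carry in) = 1 → bit 1, carry out 0
  col 2: 0 + 1 + 0 (carry in) = 1 → bit 1, carry out 0
  col 3: 1 + 0 + 0 (carry in) = 1 → bit 1, carry out 0
  col 4: 0 + 0 + 0 (carry in) = 0 → bit 0, carry out 0
  col 5: 1 + 0 + 0 (carry in) = 1 → bit 1, carry out 0
  col 6: 1 + 1 + 0 (carry in) = 2 → bit 0, carry out 1
  col 7: 1 + 1 + 1 (carry in) = 3 → bit 1, carry out 1
  col 8: 1 + 1 + 1 (carry in) = 3 → bit 1, carry out 1
  col 9: 1 + 1 + 1 (carry in) = 3 → bit 1, carry out 1
  col 10: 0 + 0 + 1 (carry in) = 1 → bit 1, carry out 0
Reading bits MSB→LSB: 11110101110
Strip leading zeros: 11110101110
= 11110101110


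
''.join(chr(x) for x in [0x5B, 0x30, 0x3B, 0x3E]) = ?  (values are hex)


Codes (hex): 0x5B 0x30 0x3B 0x3E
Per-code ASCII lookup:
  0x5B = 91  (special character) → '['
  0x30 = 48  (range 48-57: digits, 48 - 48 = 0) → '0'
  0x3B = 59  (special character) → ';'
  0x3E = 62  (special character) → '>'
= '[0;>'


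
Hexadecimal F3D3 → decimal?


Positional values:
Position 0: 3 × 16^0 = 3 × 1 = 3
Position 1: D × 16^1 = 13 × 16 = 208
Position 2: 3 × 16^2 = 3 × 256 = 768
Position 3: F × 16^3 = 15 × 4096 = 61440
Sum = 3 + 208 + 768 + 61440
= 62419


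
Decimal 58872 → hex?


Divide by 16 repeatedly:
58872 ÷ 16 = 3679 remainder 8 (8)
3679 ÷ 16 = 229 remainder 15 (F)
229 ÷ 16 = 14 remainder 5 (5)
14 ÷ 16 = 0 remainder 14 (E)
Reading remainders bottom-up:
= 0xE5F8


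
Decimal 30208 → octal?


Divide by 8 repeatedly:
30208 ÷ 8 = 3776 remainder 0
3776 ÷ 8 = 472 remainder 0
472 ÷ 8 = 59 remainder 0
59 ÷ 8 = 7 remainder 3
7 ÷ 8 = 0 remainder 7
Reading remainders bottom-up:
= 0o73000


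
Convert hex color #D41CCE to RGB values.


Hex: #D41CCE
R = D4₁₆ = 212
G = 1C₁₆ = 28
B = CE₁₆ = 206
= RGB(212, 28, 206)


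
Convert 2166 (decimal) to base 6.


Divide by 6 repeatedly:
2166 ÷ 6 = 361 remainder 0
361 ÷ 6 = 60 remainder 1
60 ÷ 6 = 10 remainder 0
10 ÷ 6 = 1 remainder 4
1 ÷ 6 = 0 remainder 1
Reading remainders bottom-up:
= 14010


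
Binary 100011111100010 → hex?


Group into 4-bit nibbles: 0100011111100010
  0100 = 4
  0111 = 7
  1110 = E
  0010 = 2
= 0x47E2


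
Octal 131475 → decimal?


Positional values:
Position 0: 5 × 8^0 = 5
Position 1: 7 × 8^1 = 56
Position 2: 4 × 8^2 = 256
Position 3: 1 × 8^3 = 512
Position 4: 3 × 8^4 = 12288
Position 5: 1 × 8^5 = 32768
Sum = 5 + 56 + 256 + 512 + 12288 + 32768
= 45885


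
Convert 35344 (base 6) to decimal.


Positional values (base 6):
  4 × 6^0 = 4 × 1 = 4
  4 × 6^1 = 4 × 6 = 24
  3 × 6^2 = 3 × 36 = 108
  5 × 6^3 = 5 × 216 = 1080
  3 × 6^4 = 3 × 1296 = 3888
Sum = 4 + 24 + 108 + 1080 + 3888
= 5104


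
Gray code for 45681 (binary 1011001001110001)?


Binary: 1011001001110001
Gray code: G = B XOR (B >> 1)
B >> 1 = 0101100100111000
1011001001110001 XOR 0101100100111000:
  1 XOR 0 = 1
  0 XOR 1 = 1
  1 XOR 0 = 1
  1 XOR 1 = 0
  0 XOR 1 = 1
  0 XOR 0 = 0
  1 XOR 0 = 1
  0 XOR 1 = 1
  0 XOR 0 = 0
  1 XOR 0 = 1
  1 XOR 1 = 0
  1 XOR 1 = 0
  0 XOR 1 = 1
  0 XOR 0 = 0
  0 XOR 0 = 0
  1 XOR 0 = 1
= 1110101101001001


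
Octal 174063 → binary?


Each octal digit → 3 binary bits:
  1 = 001
  7 = 111
  4 = 100
  0 = 000
  6 = 110
  3 = 011
Concatenate: 001 111 100 000 110 011
= 001111100000110011


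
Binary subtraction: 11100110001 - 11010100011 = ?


Align and subtract column by column (LSB to MSB, borrowing when needed):
  11100110001
- 11010100011
  -----------
  col 0: (1 - 0 borrow-in) - 1 → 1 - 1 = 0, borrow out 0
  col 1: (0 - 0 borrow-in) - 1 → borrow from next column: (0+2) - 1 = 1, borrow out 1
  col 2: (0 - 1 borrow-in) - 0 → borrow from next column: (-1+2) - 0 = 1, borrow out 1
  col 3: (0 - 1 borrow-in) - 0 → borrow from next column: (-1+2) - 0 = 1, borrow out 1
  col 4: (1 - 1 borrow-in) - 0 → 0 - 0 = 0, borrow out 0
  col 5: (1 - 0 borrow-in) - 1 → 1 - 1 = 0, borrow out 0
  col 6: (0 - 0 borrow-in) - 0 → 0 - 0 = 0, borrow out 0
  col 7: (0 - 0 borrow-in) - 1 → borrow from next column: (0+2) - 1 = 1, borrow out 1
  col 8: (1 - 1 borrow-in) - 0 → 0 - 0 = 0, borrow out 0
  col 9: (1 - 0 borrow-in) - 1 → 1 - 1 = 0, borrow out 0
  col 10: (1 - 0 borrow-in) - 1 → 1 - 1 = 0, borrow out 0
Reading bits MSB→LSB: 00010001110
Strip leading zeros: 10001110
= 10001110


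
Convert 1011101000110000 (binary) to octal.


Group into 3-bit groups: 001011101000110000
  001 = 1
  011 = 3
  101 = 5
  000 = 0
  110 = 6
  000 = 0
= 0o135060


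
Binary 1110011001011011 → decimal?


Positional values:
Bit 0: 1 × 2^0 = 1
Bit 1: 1 × 2^1 = 2
Bit 3: 1 × 2^3 = 8
Bit 4: 1 × 2^4 = 16
Bit 6: 1 × 2^6 = 64
Bit 9: 1 × 2^9 = 512
Bit 10: 1 × 2^10 = 1024
Bit 13: 1 × 2^13 = 8192
Bit 14: 1 × 2^14 = 16384
Bit 15: 1 × 2^15 = 32768
Sum = 1 + 2 + 8 + 16 + 64 + 512 + 1024 + 8192 + 16384 + 32768
= 58971


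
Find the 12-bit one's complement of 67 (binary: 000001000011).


Original: 000001000011
Invert all bits:
  bit 0: 0 → 1
  bit 1: 0 → 1
  bit 2: 0 → 1
  bit 3: 0 → 1
  bit 4: 0 → 1
  bit 5: 1 → 0
  bit 6: 0 → 1
  bit 7: 0 → 1
  bit 8: 0 → 1
  bit 9: 0 → 1
  bit 10: 1 → 0
  bit 11: 1 → 0
= 111110111100


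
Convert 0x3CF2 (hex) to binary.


Each hex digit → 4 binary bits:
  3 = 0011
  C = 1100
  F = 1111
  2 = 0010
Concatenate: 0011 1100 1111 0010
= 0011110011110010


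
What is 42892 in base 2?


Divide by 2 repeatedly:
42892 ÷ 2 = 21446 remainder 0
21446 ÷ 2 = 10723 remainder 0
10723 ÷ 2 = 5361 remainder 1
5361 ÷ 2 = 2680 remainder 1
2680 ÷ 2 = 1340 remainder 0
1340 ÷ 2 = 670 remainder 0
670 ÷ 2 = 335 remainder 0
335 ÷ 2 = 167 remainder 1
167 ÷ 2 = 83 remainder 1
83 ÷ 2 = 41 remainder 1
41 ÷ 2 = 20 remainder 1
20 ÷ 2 = 10 remainder 0
10 ÷ 2 = 5 remainder 0
5 ÷ 2 = 2 remainder 1
2 ÷ 2 = 1 remainder 0
1 ÷ 2 = 0 remainder 1
Reading remainders bottom-up:
= 1010011110001100


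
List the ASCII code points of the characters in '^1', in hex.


String: '^1'  (2 characters)
Per-character ASCII lookup:
  '^': special character: '^' = 94 → 0x5E
  '1': digits start at 48: '1' = 48 + 1 = 49 → 0x31
= 0x5E 0x31


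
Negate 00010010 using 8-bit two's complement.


Original: 00010010
Step 1 - Invert all bits: 11101101
Step 2 - Add 1: 11101101 + 1
= 11101110 (represents -18)


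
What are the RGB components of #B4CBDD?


Hex: #B4CBDD
R = B4₁₆ = 180
G = CB₁₆ = 203
B = DD₁₆ = 221
= RGB(180, 203, 221)


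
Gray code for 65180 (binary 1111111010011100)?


Binary: 1111111010011100
Gray code: G = B XOR (B >> 1)
B >> 1 = 0111111101001110
1111111010011100 XOR 0111111101001110:
  1 XOR 0 = 1
  1 XOR 1 = 0
  1 XOR 1 = 0
  1 XOR 1 = 0
  1 XOR 1 = 0
  1 XOR 1 = 0
  1 XOR 1 = 0
  0 XOR 1 = 1
  1 XOR 0 = 1
  0 XOR 1 = 1
  0 XOR 0 = 0
  1 XOR 0 = 1
  1 XOR 1 = 0
  1 XOR 1 = 0
  0 XOR 1 = 1
  0 XOR 0 = 0
= 1000000111010010


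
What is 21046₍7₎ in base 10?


Positional values (base 7):
  6 × 7^0 = 6 × 1 = 6
  4 × 7^1 = 4 × 7 = 28
  0 × 7^2 = 0 × 49 = 0
  1 × 7^3 = 1 × 343 = 343
  2 × 7^4 = 2 × 2401 = 4802
Sum = 6 + 28 + 0 + 343 + 4802
= 5179


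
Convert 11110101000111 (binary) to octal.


Group into 3-bit groups: 011110101000111
  011 = 3
  110 = 6
  101 = 5
  000 = 0
  111 = 7
= 0o36507


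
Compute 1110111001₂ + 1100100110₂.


Align and add column by column (LSB to MSB, carry propagating):
  01110111001
+ 01100100110
  -----------
  col 0: 1 + 0 + 0 (carry in) = 1 → bit 1, carry out 0
  col 1: 0 + 1 + 0 (carry in) = 1 → bit 1, carry out 0
  col 2: 0 + 1 + 0 (carry in) = 1 → bit 1, carry out 0
  col 3: 1 + 0 + 0 (carry in) = 1 → bit 1, carry out 0
  col 4: 1 + 0 + 0 (carry in) = 1 → bit 1, carry out 0
  col 5: 1 + 1 + 0 (carry in) = 2 → bit 0, carry out 1
  col 6: 0 + 0 + 1 (carry in) = 1 → bit 1, carry out 0
  col 7: 1 + 0 + 0 (carry in) = 1 → bit 1, carry out 0
  col 8: 1 + 1 + 0 (carry in) = 2 → bit 0, carry out 1
  col 9: 1 + 1 + 1 (carry in) = 3 → bit 1, carry out 1
  col 10: 0 + 0 + 1 (carry in) = 1 → bit 1, carry out 0
Reading bits MSB→LSB: 11011011111
Strip leading zeros: 11011011111
= 11011011111


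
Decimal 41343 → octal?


Divide by 8 repeatedly:
41343 ÷ 8 = 5167 remainder 7
5167 ÷ 8 = 645 remainder 7
645 ÷ 8 = 80 remainder 5
80 ÷ 8 = 10 remainder 0
10 ÷ 8 = 1 remainder 2
1 ÷ 8 = 0 remainder 1
Reading remainders bottom-up:
= 0o120577


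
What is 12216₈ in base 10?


Positional values:
Position 0: 6 × 8^0 = 6
Position 1: 1 × 8^1 = 8
Position 2: 2 × 8^2 = 128
Position 3: 2 × 8^3 = 1024
Position 4: 1 × 8^4 = 4096
Sum = 6 + 8 + 128 + 1024 + 4096
= 5262


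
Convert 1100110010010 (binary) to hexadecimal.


Group into 4-bit nibbles: 0001100110010010
  0001 = 1
  1001 = 9
  1001 = 9
  0010 = 2
= 0x1992


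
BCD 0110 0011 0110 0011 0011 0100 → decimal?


Each 4-bit group → digit:
  0110 → 6
  0011 → 3
  0110 → 6
  0011 → 3
  0011 → 3
  0100 → 4
= 636334


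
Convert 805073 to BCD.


Each digit → 4-bit binary:
  8 → 1000
  0 → 0000
  5 → 0101
  0 → 0000
  7 → 0111
  3 → 0011
= 1000 0000 0101 0000 0111 0011


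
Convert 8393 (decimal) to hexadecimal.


Divide by 16 repeatedly:
8393 ÷ 16 = 524 remainder 9 (9)
524 ÷ 16 = 32 remainder 12 (C)
32 ÷ 16 = 2 remainder 0 (0)
2 ÷ 16 = 0 remainder 2 (2)
Reading remainders bottom-up:
= 0x20C9


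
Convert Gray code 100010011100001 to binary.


Gray code: 100010011100001
MSB stays the same: 1
Each subsequent bit = prev_binary XOR current_gray:
  B[1] = 1 XOR 0 = 1
  B[2] = 1 XOR 0 = 1
  B[3] = 1 XOR 0 = 1
  B[4] = 1 XOR 1 = 0
  B[5] = 0 XOR 0 = 0
  B[6] = 0 XOR 0 = 0
  B[7] = 0 XOR 1 = 1
  B[8] = 1 XOR 1 = 0
  B[9] = 0 XOR 1 = 1
  B[10] = 1 XOR 0 = 1
  B[11] = 1 XOR 0 = 1
  B[12] = 1 XOR 0 = 1
  B[13] = 1 XOR 0 = 1
  B[14] = 1 XOR 1 = 0
= 111100010111110 (30910 decimal)


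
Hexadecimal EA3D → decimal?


Positional values:
Position 0: D × 16^0 = 13 × 1 = 13
Position 1: 3 × 16^1 = 3 × 16 = 48
Position 2: A × 16^2 = 10 × 256 = 2560
Position 3: E × 16^3 = 14 × 4096 = 57344
Sum = 13 + 48 + 2560 + 57344
= 59965


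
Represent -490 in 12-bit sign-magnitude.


Sign bit: 1 (negative)
Magnitude: 490 = 00111101010
= 100111101010


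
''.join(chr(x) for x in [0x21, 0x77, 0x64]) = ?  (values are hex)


Codes (hex): 0x21 0x77 0x64
Per-code ASCII lookup:
  0x21 = 33  (special character) → '!'
  0x77 = 119  (range 97-122: lowercase, 119 - 97 = 22) → 'w'
  0x64 = 100  (range 97-122: lowercase, 100 - 97 = 3) → 'd'
= '!wd'


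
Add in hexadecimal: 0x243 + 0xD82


Align and add column by column (LSB to MSB, each column mod 16 with carry):
  0243
+ 0D82
  ----
  col 0: 3(3) + 2(2) + 0 (carry in) = 5 → 5(5), carry out 0
  col 1: 4(4) + 8(8) + 0 (carry in) = 12 → C(12), carry out 0
  col 2: 2(2) + D(13) + 0 (carry in) = 15 → F(15), carry out 0
  col 3: 0(0) + 0(0) + 0 (carry in) = 0 → 0(0), carry out 0
Reading digits MSB→LSB: 0FC5
Strip leading zeros: FC5
= 0xFC5


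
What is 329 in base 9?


Divide by 9 repeatedly:
329 ÷ 9 = 36 remainder 5
36 ÷ 9 = 4 remainder 0
4 ÷ 9 = 0 remainder 4
Reading remainders bottom-up:
= 405


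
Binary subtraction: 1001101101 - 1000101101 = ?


Align and subtract column by column (LSB to MSB, borrowing when needed):
  1001101101
- 1000101101
  ----------
  col 0: (1 - 0 borrow-in) - 1 → 1 - 1 = 0, borrow out 0
  col 1: (0 - 0 borrow-in) - 0 → 0 - 0 = 0, borrow out 0
  col 2: (1 - 0 borrow-in) - 1 → 1 - 1 = 0, borrow out 0
  col 3: (1 - 0 borrow-in) - 1 → 1 - 1 = 0, borrow out 0
  col 4: (0 - 0 borrow-in) - 0 → 0 - 0 = 0, borrow out 0
  col 5: (1 - 0 borrow-in) - 1 → 1 - 1 = 0, borrow out 0
  col 6: (1 - 0 borrow-in) - 0 → 1 - 0 = 1, borrow out 0
  col 7: (0 - 0 borrow-in) - 0 → 0 - 0 = 0, borrow out 0
  col 8: (0 - 0 borrow-in) - 0 → 0 - 0 = 0, borrow out 0
  col 9: (1 - 0 borrow-in) - 1 → 1 - 1 = 0, borrow out 0
Reading bits MSB→LSB: 0001000000
Strip leading zeros: 1000000
= 1000000


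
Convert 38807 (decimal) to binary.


Divide by 2 repeatedly:
38807 ÷ 2 = 19403 remainder 1
19403 ÷ 2 = 9701 remainder 1
9701 ÷ 2 = 4850 remainder 1
4850 ÷ 2 = 2425 remainder 0
2425 ÷ 2 = 1212 remainder 1
1212 ÷ 2 = 606 remainder 0
606 ÷ 2 = 303 remainder 0
303 ÷ 2 = 151 remainder 1
151 ÷ 2 = 75 remainder 1
75 ÷ 2 = 37 remainder 1
37 ÷ 2 = 18 remainder 1
18 ÷ 2 = 9 remainder 0
9 ÷ 2 = 4 remainder 1
4 ÷ 2 = 2 remainder 0
2 ÷ 2 = 1 remainder 0
1 ÷ 2 = 0 remainder 1
Reading remainders bottom-up:
= 1001011110010111


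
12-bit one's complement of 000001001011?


Original: 000001001011
Invert all bits:
  bit 0: 0 → 1
  bit 1: 0 → 1
  bit 2: 0 → 1
  bit 3: 0 → 1
  bit 4: 0 → 1
  bit 5: 1 → 0
  bit 6: 0 → 1
  bit 7: 0 → 1
  bit 8: 1 → 0
  bit 9: 0 → 1
  bit 10: 1 → 0
  bit 11: 1 → 0
= 111110110100


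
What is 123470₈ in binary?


Each octal digit → 3 binary bits:
  1 = 001
  2 = 010
  3 = 011
  4 = 100
  7 = 111
  0 = 000
Concatenate: 001 010 011 100 111 000
= 001010011100111000


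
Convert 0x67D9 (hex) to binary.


Each hex digit → 4 binary bits:
  6 = 0110
  7 = 0111
  D = 1101
  9 = 1001
Concatenate: 0110 0111 1101 1001
= 0110011111011001


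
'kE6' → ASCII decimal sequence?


String: 'kE6'  (3 characters)
Per-character ASCII lookup:
  'k': lowercase starts at 97: 'k' = 97 + 10 = 107
  'E': uppercase starts at 65: 'E' = 65 + 4 = 69
  '6': digits start at 48: '6' = 48 + 6 = 54
= 107 69 54


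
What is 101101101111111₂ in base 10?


Positional values:
Bit 0: 1 × 2^0 = 1
Bit 1: 1 × 2^1 = 2
Bit 2: 1 × 2^2 = 4
Bit 3: 1 × 2^3 = 8
Bit 4: 1 × 2^4 = 16
Bit 5: 1 × 2^5 = 32
Bit 6: 1 × 2^6 = 64
Bit 8: 1 × 2^8 = 256
Bit 9: 1 × 2^9 = 512
Bit 11: 1 × 2^11 = 2048
Bit 12: 1 × 2^12 = 4096
Bit 14: 1 × 2^14 = 16384
Sum = 1 + 2 + 4 + 8 + 16 + 32 + 64 + 256 + 512 + 2048 + 4096 + 16384
= 23423


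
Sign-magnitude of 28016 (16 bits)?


Sign bit: 0 (positive)
Magnitude: 28016 = 110110101110000
= 0110110101110000


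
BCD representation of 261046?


Each digit → 4-bit binary:
  2 → 0010
  6 → 0110
  1 → 0001
  0 → 0000
  4 → 0100
  6 → 0110
= 0010 0110 0001 0000 0100 0110


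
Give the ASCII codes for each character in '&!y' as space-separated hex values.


String: '&!y'  (3 characters)
Per-character ASCII lookup:
  '&': special character: '&' = 38 → 0x26
  '!': special character: '!' = 33 → 0x21
  'y': lowercase starts at 97: 'y' = 97 + 24 = 121 → 0x79
= 0x26 0x21 0x79


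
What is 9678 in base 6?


Divide by 6 repeatedly:
9678 ÷ 6 = 1613 remainder 0
1613 ÷ 6 = 268 remainder 5
268 ÷ 6 = 44 remainder 4
44 ÷ 6 = 7 remainder 2
7 ÷ 6 = 1 remainder 1
1 ÷ 6 = 0 remainder 1
Reading remainders bottom-up:
= 112450


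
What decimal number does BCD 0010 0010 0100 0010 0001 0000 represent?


Each 4-bit group → digit:
  0010 → 2
  0010 → 2
  0100 → 4
  0010 → 2
  0001 → 1
  0000 → 0
= 224210


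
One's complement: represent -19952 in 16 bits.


Original: 0100110111110000
Invert all bits:
  bit 0: 0 → 1
  bit 1: 1 → 0
  bit 2: 0 → 1
  bit 3: 0 → 1
  bit 4: 1 → 0
  bit 5: 1 → 0
  bit 6: 0 → 1
  bit 7: 1 → 0
  bit 8: 1 → 0
  bit 9: 1 → 0
  bit 10: 1 → 0
  bit 11: 1 → 0
  bit 12: 0 → 1
  bit 13: 0 → 1
  bit 14: 0 → 1
  bit 15: 0 → 1
= 1011001000001111


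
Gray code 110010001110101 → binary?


Gray code: 110010001110101
MSB stays the same: 1
Each subsequent bit = prev_binary XOR current_gray:
  B[1] = 1 XOR 1 = 0
  B[2] = 0 XOR 0 = 0
  B[3] = 0 XOR 0 = 0
  B[4] = 0 XOR 1 = 1
  B[5] = 1 XOR 0 = 1
  B[6] = 1 XOR 0 = 1
  B[7] = 1 XOR 0 = 1
  B[8] = 1 XOR 1 = 0
  B[9] = 0 XOR 1 = 1
  B[10] = 1 XOR 1 = 0
  B[11] = 0 XOR 0 = 0
  B[12] = 0 XOR 1 = 1
  B[13] = 1 XOR 0 = 1
  B[14] = 1 XOR 1 = 0
= 100011110100110 (18342 decimal)


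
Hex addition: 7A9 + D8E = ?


Align and add column by column (LSB to MSB, each column mod 16 with carry):
  07A9
+ 0D8E
  ----
  col 0: 9(9) + E(14) + 0 (carry in) = 23 → 7(7), carry out 1
  col 1: A(10) + 8(8) + 1 (carry in) = 19 → 3(3), carry out 1
  col 2: 7(7) + D(13) + 1 (carry in) = 21 → 5(5), carry out 1
  col 3: 0(0) + 0(0) + 1 (carry in) = 1 → 1(1), carry out 0
Reading digits MSB→LSB: 1537
Strip leading zeros: 1537
= 0x1537


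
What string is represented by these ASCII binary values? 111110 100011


Codes (binary): 111110 100011
Per-code ASCII lookup:
  111110 = 62  (special character) → '>'
  100011 = 35  (special character) → '#'
= '>#'


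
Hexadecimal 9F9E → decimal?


Positional values:
Position 0: E × 16^0 = 14 × 1 = 14
Position 1: 9 × 16^1 = 9 × 16 = 144
Position 2: F × 16^2 = 15 × 256 = 3840
Position 3: 9 × 16^3 = 9 × 4096 = 36864
Sum = 14 + 144 + 3840 + 36864
= 40862


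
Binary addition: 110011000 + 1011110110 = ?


Align and add column by column (LSB to MSB, carry propagating):
  00110011000
+ 01011110110
  -----------
  col 0: 0 + 0 + 0 (carry in) = 0 → bit 0, carry out 0
  col 1: 0 + 1 + 0 (carry in) = 1 → bit 1, carry out 0
  col 2: 0 + 1 + 0 (carry in) = 1 → bit 1, carry out 0
  col 3: 1 + 0 + 0 (carry in) = 1 → bit 1, carry out 0
  col 4: 1 + 1 + 0 (carry in) = 2 → bit 0, carry out 1
  col 5: 0 + 1 + 1 (carry in) = 2 → bit 0, carry out 1
  col 6: 0 + 1 + 1 (carry in) = 2 → bit 0, carry out 1
  col 7: 1 + 1 + 1 (carry in) = 3 → bit 1, carry out 1
  col 8: 1 + 0 + 1 (carry in) = 2 → bit 0, carry out 1
  col 9: 0 + 1 + 1 (carry in) = 2 → bit 0, carry out 1
  col 10: 0 + 0 + 1 (carry in) = 1 → bit 1, carry out 0
Reading bits MSB→LSB: 10010001110
Strip leading zeros: 10010001110
= 10010001110
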